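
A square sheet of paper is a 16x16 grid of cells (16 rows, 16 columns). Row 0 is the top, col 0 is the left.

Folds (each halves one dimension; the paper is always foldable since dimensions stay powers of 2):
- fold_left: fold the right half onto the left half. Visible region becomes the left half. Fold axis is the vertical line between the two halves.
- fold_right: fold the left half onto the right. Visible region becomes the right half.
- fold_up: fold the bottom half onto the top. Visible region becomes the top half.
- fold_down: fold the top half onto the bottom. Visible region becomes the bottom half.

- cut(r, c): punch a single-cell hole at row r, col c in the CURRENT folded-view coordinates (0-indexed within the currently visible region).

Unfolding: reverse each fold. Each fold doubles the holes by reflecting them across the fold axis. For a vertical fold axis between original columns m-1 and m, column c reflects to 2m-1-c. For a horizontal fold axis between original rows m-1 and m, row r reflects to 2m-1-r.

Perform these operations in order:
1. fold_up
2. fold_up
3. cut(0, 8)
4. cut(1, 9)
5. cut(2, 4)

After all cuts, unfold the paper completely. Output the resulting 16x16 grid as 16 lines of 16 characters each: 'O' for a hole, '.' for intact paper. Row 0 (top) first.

Op 1 fold_up: fold axis h@8; visible region now rows[0,8) x cols[0,16) = 8x16
Op 2 fold_up: fold axis h@4; visible region now rows[0,4) x cols[0,16) = 4x16
Op 3 cut(0, 8): punch at orig (0,8); cuts so far [(0, 8)]; region rows[0,4) x cols[0,16) = 4x16
Op 4 cut(1, 9): punch at orig (1,9); cuts so far [(0, 8), (1, 9)]; region rows[0,4) x cols[0,16) = 4x16
Op 5 cut(2, 4): punch at orig (2,4); cuts so far [(0, 8), (1, 9), (2, 4)]; region rows[0,4) x cols[0,16) = 4x16
Unfold 1 (reflect across h@4): 6 holes -> [(0, 8), (1, 9), (2, 4), (5, 4), (6, 9), (7, 8)]
Unfold 2 (reflect across h@8): 12 holes -> [(0, 8), (1, 9), (2, 4), (5, 4), (6, 9), (7, 8), (8, 8), (9, 9), (10, 4), (13, 4), (14, 9), (15, 8)]

Answer: ........O.......
.........O......
....O...........
................
................
....O...........
.........O......
........O.......
........O.......
.........O......
....O...........
................
................
....O...........
.........O......
........O.......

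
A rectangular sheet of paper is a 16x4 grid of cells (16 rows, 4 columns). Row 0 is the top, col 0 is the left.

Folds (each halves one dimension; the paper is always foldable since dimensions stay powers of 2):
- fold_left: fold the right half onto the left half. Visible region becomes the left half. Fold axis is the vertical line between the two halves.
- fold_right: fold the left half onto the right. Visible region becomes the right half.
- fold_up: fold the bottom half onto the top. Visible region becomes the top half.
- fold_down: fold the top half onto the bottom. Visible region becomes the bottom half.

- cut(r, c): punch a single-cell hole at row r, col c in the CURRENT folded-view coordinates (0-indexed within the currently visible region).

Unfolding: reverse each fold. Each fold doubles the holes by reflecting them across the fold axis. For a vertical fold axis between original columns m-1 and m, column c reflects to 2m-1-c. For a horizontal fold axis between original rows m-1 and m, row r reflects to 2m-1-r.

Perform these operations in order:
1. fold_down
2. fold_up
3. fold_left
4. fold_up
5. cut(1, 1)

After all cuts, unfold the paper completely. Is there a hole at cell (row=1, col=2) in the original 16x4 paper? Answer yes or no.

Op 1 fold_down: fold axis h@8; visible region now rows[8,16) x cols[0,4) = 8x4
Op 2 fold_up: fold axis h@12; visible region now rows[8,12) x cols[0,4) = 4x4
Op 3 fold_left: fold axis v@2; visible region now rows[8,12) x cols[0,2) = 4x2
Op 4 fold_up: fold axis h@10; visible region now rows[8,10) x cols[0,2) = 2x2
Op 5 cut(1, 1): punch at orig (9,1); cuts so far [(9, 1)]; region rows[8,10) x cols[0,2) = 2x2
Unfold 1 (reflect across h@10): 2 holes -> [(9, 1), (10, 1)]
Unfold 2 (reflect across v@2): 4 holes -> [(9, 1), (9, 2), (10, 1), (10, 2)]
Unfold 3 (reflect across h@12): 8 holes -> [(9, 1), (9, 2), (10, 1), (10, 2), (13, 1), (13, 2), (14, 1), (14, 2)]
Unfold 4 (reflect across h@8): 16 holes -> [(1, 1), (1, 2), (2, 1), (2, 2), (5, 1), (5, 2), (6, 1), (6, 2), (9, 1), (9, 2), (10, 1), (10, 2), (13, 1), (13, 2), (14, 1), (14, 2)]
Holes: [(1, 1), (1, 2), (2, 1), (2, 2), (5, 1), (5, 2), (6, 1), (6, 2), (9, 1), (9, 2), (10, 1), (10, 2), (13, 1), (13, 2), (14, 1), (14, 2)]

Answer: yes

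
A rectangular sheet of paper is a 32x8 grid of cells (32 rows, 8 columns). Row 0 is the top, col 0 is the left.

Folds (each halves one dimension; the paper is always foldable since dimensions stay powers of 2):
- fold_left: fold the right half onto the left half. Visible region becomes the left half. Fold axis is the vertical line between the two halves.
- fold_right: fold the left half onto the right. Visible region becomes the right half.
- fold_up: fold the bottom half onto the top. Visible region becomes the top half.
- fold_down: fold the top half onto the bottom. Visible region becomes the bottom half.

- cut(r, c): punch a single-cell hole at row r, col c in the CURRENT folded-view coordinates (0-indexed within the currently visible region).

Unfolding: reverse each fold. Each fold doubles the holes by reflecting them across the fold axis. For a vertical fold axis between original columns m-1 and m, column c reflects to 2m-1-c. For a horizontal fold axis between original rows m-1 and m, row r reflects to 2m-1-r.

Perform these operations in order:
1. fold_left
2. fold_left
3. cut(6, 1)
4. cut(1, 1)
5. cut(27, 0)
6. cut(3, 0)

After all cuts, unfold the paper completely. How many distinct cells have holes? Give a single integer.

Answer: 16

Derivation:
Op 1 fold_left: fold axis v@4; visible region now rows[0,32) x cols[0,4) = 32x4
Op 2 fold_left: fold axis v@2; visible region now rows[0,32) x cols[0,2) = 32x2
Op 3 cut(6, 1): punch at orig (6,1); cuts so far [(6, 1)]; region rows[0,32) x cols[0,2) = 32x2
Op 4 cut(1, 1): punch at orig (1,1); cuts so far [(1, 1), (6, 1)]; region rows[0,32) x cols[0,2) = 32x2
Op 5 cut(27, 0): punch at orig (27,0); cuts so far [(1, 1), (6, 1), (27, 0)]; region rows[0,32) x cols[0,2) = 32x2
Op 6 cut(3, 0): punch at orig (3,0); cuts so far [(1, 1), (3, 0), (6, 1), (27, 0)]; region rows[0,32) x cols[0,2) = 32x2
Unfold 1 (reflect across v@2): 8 holes -> [(1, 1), (1, 2), (3, 0), (3, 3), (6, 1), (6, 2), (27, 0), (27, 3)]
Unfold 2 (reflect across v@4): 16 holes -> [(1, 1), (1, 2), (1, 5), (1, 6), (3, 0), (3, 3), (3, 4), (3, 7), (6, 1), (6, 2), (6, 5), (6, 6), (27, 0), (27, 3), (27, 4), (27, 7)]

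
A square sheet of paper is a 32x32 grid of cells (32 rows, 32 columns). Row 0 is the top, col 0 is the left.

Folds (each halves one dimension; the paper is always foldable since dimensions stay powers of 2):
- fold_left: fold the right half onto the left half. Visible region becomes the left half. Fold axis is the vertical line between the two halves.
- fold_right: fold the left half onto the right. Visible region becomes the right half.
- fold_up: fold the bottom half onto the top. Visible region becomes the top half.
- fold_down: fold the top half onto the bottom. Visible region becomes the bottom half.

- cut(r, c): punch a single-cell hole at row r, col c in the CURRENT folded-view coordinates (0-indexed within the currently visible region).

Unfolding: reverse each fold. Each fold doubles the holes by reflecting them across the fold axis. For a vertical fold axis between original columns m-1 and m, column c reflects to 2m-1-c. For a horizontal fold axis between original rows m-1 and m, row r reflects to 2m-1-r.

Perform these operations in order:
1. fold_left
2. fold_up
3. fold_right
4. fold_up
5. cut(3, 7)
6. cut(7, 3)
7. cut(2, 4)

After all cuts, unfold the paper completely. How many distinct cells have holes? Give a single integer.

Op 1 fold_left: fold axis v@16; visible region now rows[0,32) x cols[0,16) = 32x16
Op 2 fold_up: fold axis h@16; visible region now rows[0,16) x cols[0,16) = 16x16
Op 3 fold_right: fold axis v@8; visible region now rows[0,16) x cols[8,16) = 16x8
Op 4 fold_up: fold axis h@8; visible region now rows[0,8) x cols[8,16) = 8x8
Op 5 cut(3, 7): punch at orig (3,15); cuts so far [(3, 15)]; region rows[0,8) x cols[8,16) = 8x8
Op 6 cut(7, 3): punch at orig (7,11); cuts so far [(3, 15), (7, 11)]; region rows[0,8) x cols[8,16) = 8x8
Op 7 cut(2, 4): punch at orig (2,12); cuts so far [(2, 12), (3, 15), (7, 11)]; region rows[0,8) x cols[8,16) = 8x8
Unfold 1 (reflect across h@8): 6 holes -> [(2, 12), (3, 15), (7, 11), (8, 11), (12, 15), (13, 12)]
Unfold 2 (reflect across v@8): 12 holes -> [(2, 3), (2, 12), (3, 0), (3, 15), (7, 4), (7, 11), (8, 4), (8, 11), (12, 0), (12, 15), (13, 3), (13, 12)]
Unfold 3 (reflect across h@16): 24 holes -> [(2, 3), (2, 12), (3, 0), (3, 15), (7, 4), (7, 11), (8, 4), (8, 11), (12, 0), (12, 15), (13, 3), (13, 12), (18, 3), (18, 12), (19, 0), (19, 15), (23, 4), (23, 11), (24, 4), (24, 11), (28, 0), (28, 15), (29, 3), (29, 12)]
Unfold 4 (reflect across v@16): 48 holes -> [(2, 3), (2, 12), (2, 19), (2, 28), (3, 0), (3, 15), (3, 16), (3, 31), (7, 4), (7, 11), (7, 20), (7, 27), (8, 4), (8, 11), (8, 20), (8, 27), (12, 0), (12, 15), (12, 16), (12, 31), (13, 3), (13, 12), (13, 19), (13, 28), (18, 3), (18, 12), (18, 19), (18, 28), (19, 0), (19, 15), (19, 16), (19, 31), (23, 4), (23, 11), (23, 20), (23, 27), (24, 4), (24, 11), (24, 20), (24, 27), (28, 0), (28, 15), (28, 16), (28, 31), (29, 3), (29, 12), (29, 19), (29, 28)]

Answer: 48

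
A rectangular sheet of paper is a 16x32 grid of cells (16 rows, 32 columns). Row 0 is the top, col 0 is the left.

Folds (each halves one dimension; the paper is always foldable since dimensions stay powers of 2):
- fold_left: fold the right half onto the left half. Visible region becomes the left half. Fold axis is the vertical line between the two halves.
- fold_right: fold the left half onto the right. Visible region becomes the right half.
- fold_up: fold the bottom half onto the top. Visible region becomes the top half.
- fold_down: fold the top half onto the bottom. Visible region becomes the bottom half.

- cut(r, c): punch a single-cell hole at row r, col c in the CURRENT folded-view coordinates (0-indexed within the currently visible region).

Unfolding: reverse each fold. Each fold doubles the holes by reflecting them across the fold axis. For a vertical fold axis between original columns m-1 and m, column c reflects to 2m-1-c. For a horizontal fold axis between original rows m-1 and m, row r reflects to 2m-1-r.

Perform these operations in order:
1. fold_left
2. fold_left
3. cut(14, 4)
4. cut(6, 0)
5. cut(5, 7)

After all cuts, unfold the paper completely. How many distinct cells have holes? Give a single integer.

Op 1 fold_left: fold axis v@16; visible region now rows[0,16) x cols[0,16) = 16x16
Op 2 fold_left: fold axis v@8; visible region now rows[0,16) x cols[0,8) = 16x8
Op 3 cut(14, 4): punch at orig (14,4); cuts so far [(14, 4)]; region rows[0,16) x cols[0,8) = 16x8
Op 4 cut(6, 0): punch at orig (6,0); cuts so far [(6, 0), (14, 4)]; region rows[0,16) x cols[0,8) = 16x8
Op 5 cut(5, 7): punch at orig (5,7); cuts so far [(5, 7), (6, 0), (14, 4)]; region rows[0,16) x cols[0,8) = 16x8
Unfold 1 (reflect across v@8): 6 holes -> [(5, 7), (5, 8), (6, 0), (6, 15), (14, 4), (14, 11)]
Unfold 2 (reflect across v@16): 12 holes -> [(5, 7), (5, 8), (5, 23), (5, 24), (6, 0), (6, 15), (6, 16), (6, 31), (14, 4), (14, 11), (14, 20), (14, 27)]

Answer: 12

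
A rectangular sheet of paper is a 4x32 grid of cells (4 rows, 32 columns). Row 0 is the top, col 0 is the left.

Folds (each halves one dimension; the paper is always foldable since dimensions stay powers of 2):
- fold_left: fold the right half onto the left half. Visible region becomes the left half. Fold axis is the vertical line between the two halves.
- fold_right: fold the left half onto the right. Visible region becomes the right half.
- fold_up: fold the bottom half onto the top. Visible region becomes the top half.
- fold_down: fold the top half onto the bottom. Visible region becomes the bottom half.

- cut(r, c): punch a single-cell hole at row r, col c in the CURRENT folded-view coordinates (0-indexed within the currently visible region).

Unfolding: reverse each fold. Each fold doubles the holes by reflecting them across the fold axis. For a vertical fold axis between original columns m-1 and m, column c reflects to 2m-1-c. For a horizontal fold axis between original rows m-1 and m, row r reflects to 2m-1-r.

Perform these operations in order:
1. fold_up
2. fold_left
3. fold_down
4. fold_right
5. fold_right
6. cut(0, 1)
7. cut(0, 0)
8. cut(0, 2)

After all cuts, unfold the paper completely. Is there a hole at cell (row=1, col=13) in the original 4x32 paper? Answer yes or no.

Answer: yes

Derivation:
Op 1 fold_up: fold axis h@2; visible region now rows[0,2) x cols[0,32) = 2x32
Op 2 fold_left: fold axis v@16; visible region now rows[0,2) x cols[0,16) = 2x16
Op 3 fold_down: fold axis h@1; visible region now rows[1,2) x cols[0,16) = 1x16
Op 4 fold_right: fold axis v@8; visible region now rows[1,2) x cols[8,16) = 1x8
Op 5 fold_right: fold axis v@12; visible region now rows[1,2) x cols[12,16) = 1x4
Op 6 cut(0, 1): punch at orig (1,13); cuts so far [(1, 13)]; region rows[1,2) x cols[12,16) = 1x4
Op 7 cut(0, 0): punch at orig (1,12); cuts so far [(1, 12), (1, 13)]; region rows[1,2) x cols[12,16) = 1x4
Op 8 cut(0, 2): punch at orig (1,14); cuts so far [(1, 12), (1, 13), (1, 14)]; region rows[1,2) x cols[12,16) = 1x4
Unfold 1 (reflect across v@12): 6 holes -> [(1, 9), (1, 10), (1, 11), (1, 12), (1, 13), (1, 14)]
Unfold 2 (reflect across v@8): 12 holes -> [(1, 1), (1, 2), (1, 3), (1, 4), (1, 5), (1, 6), (1, 9), (1, 10), (1, 11), (1, 12), (1, 13), (1, 14)]
Unfold 3 (reflect across h@1): 24 holes -> [(0, 1), (0, 2), (0, 3), (0, 4), (0, 5), (0, 6), (0, 9), (0, 10), (0, 11), (0, 12), (0, 13), (0, 14), (1, 1), (1, 2), (1, 3), (1, 4), (1, 5), (1, 6), (1, 9), (1, 10), (1, 11), (1, 12), (1, 13), (1, 14)]
Unfold 4 (reflect across v@16): 48 holes -> [(0, 1), (0, 2), (0, 3), (0, 4), (0, 5), (0, 6), (0, 9), (0, 10), (0, 11), (0, 12), (0, 13), (0, 14), (0, 17), (0, 18), (0, 19), (0, 20), (0, 21), (0, 22), (0, 25), (0, 26), (0, 27), (0, 28), (0, 29), (0, 30), (1, 1), (1, 2), (1, 3), (1, 4), (1, 5), (1, 6), (1, 9), (1, 10), (1, 11), (1, 12), (1, 13), (1, 14), (1, 17), (1, 18), (1, 19), (1, 20), (1, 21), (1, 22), (1, 25), (1, 26), (1, 27), (1, 28), (1, 29), (1, 30)]
Unfold 5 (reflect across h@2): 96 holes -> [(0, 1), (0, 2), (0, 3), (0, 4), (0, 5), (0, 6), (0, 9), (0, 10), (0, 11), (0, 12), (0, 13), (0, 14), (0, 17), (0, 18), (0, 19), (0, 20), (0, 21), (0, 22), (0, 25), (0, 26), (0, 27), (0, 28), (0, 29), (0, 30), (1, 1), (1, 2), (1, 3), (1, 4), (1, 5), (1, 6), (1, 9), (1, 10), (1, 11), (1, 12), (1, 13), (1, 14), (1, 17), (1, 18), (1, 19), (1, 20), (1, 21), (1, 22), (1, 25), (1, 26), (1, 27), (1, 28), (1, 29), (1, 30), (2, 1), (2, 2), (2, 3), (2, 4), (2, 5), (2, 6), (2, 9), (2, 10), (2, 11), (2, 12), (2, 13), (2, 14), (2, 17), (2, 18), (2, 19), (2, 20), (2, 21), (2, 22), (2, 25), (2, 26), (2, 27), (2, 28), (2, 29), (2, 30), (3, 1), (3, 2), (3, 3), (3, 4), (3, 5), (3, 6), (3, 9), (3, 10), (3, 11), (3, 12), (3, 13), (3, 14), (3, 17), (3, 18), (3, 19), (3, 20), (3, 21), (3, 22), (3, 25), (3, 26), (3, 27), (3, 28), (3, 29), (3, 30)]
Holes: [(0, 1), (0, 2), (0, 3), (0, 4), (0, 5), (0, 6), (0, 9), (0, 10), (0, 11), (0, 12), (0, 13), (0, 14), (0, 17), (0, 18), (0, 19), (0, 20), (0, 21), (0, 22), (0, 25), (0, 26), (0, 27), (0, 28), (0, 29), (0, 30), (1, 1), (1, 2), (1, 3), (1, 4), (1, 5), (1, 6), (1, 9), (1, 10), (1, 11), (1, 12), (1, 13), (1, 14), (1, 17), (1, 18), (1, 19), (1, 20), (1, 21), (1, 22), (1, 25), (1, 26), (1, 27), (1, 28), (1, 29), (1, 30), (2, 1), (2, 2), (2, 3), (2, 4), (2, 5), (2, 6), (2, 9), (2, 10), (2, 11), (2, 12), (2, 13), (2, 14), (2, 17), (2, 18), (2, 19), (2, 20), (2, 21), (2, 22), (2, 25), (2, 26), (2, 27), (2, 28), (2, 29), (2, 30), (3, 1), (3, 2), (3, 3), (3, 4), (3, 5), (3, 6), (3, 9), (3, 10), (3, 11), (3, 12), (3, 13), (3, 14), (3, 17), (3, 18), (3, 19), (3, 20), (3, 21), (3, 22), (3, 25), (3, 26), (3, 27), (3, 28), (3, 29), (3, 30)]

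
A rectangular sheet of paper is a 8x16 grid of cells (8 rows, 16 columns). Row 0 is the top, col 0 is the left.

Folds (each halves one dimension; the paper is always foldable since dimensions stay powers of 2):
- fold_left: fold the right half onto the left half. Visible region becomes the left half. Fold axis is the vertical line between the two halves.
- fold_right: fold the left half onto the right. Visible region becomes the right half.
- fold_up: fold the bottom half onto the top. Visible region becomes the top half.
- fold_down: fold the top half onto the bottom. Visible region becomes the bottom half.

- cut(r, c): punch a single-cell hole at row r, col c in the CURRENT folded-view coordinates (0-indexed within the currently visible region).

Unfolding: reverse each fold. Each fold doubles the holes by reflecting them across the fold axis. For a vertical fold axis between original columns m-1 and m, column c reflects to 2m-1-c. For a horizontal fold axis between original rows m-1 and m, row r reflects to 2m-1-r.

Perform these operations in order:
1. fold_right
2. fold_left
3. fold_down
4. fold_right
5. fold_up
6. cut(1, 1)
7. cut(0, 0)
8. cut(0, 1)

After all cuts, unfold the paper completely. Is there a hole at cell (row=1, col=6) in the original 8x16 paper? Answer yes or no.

Op 1 fold_right: fold axis v@8; visible region now rows[0,8) x cols[8,16) = 8x8
Op 2 fold_left: fold axis v@12; visible region now rows[0,8) x cols[8,12) = 8x4
Op 3 fold_down: fold axis h@4; visible region now rows[4,8) x cols[8,12) = 4x4
Op 4 fold_right: fold axis v@10; visible region now rows[4,8) x cols[10,12) = 4x2
Op 5 fold_up: fold axis h@6; visible region now rows[4,6) x cols[10,12) = 2x2
Op 6 cut(1, 1): punch at orig (5,11); cuts so far [(5, 11)]; region rows[4,6) x cols[10,12) = 2x2
Op 7 cut(0, 0): punch at orig (4,10); cuts so far [(4, 10), (5, 11)]; region rows[4,6) x cols[10,12) = 2x2
Op 8 cut(0, 1): punch at orig (4,11); cuts so far [(4, 10), (4, 11), (5, 11)]; region rows[4,6) x cols[10,12) = 2x2
Unfold 1 (reflect across h@6): 6 holes -> [(4, 10), (4, 11), (5, 11), (6, 11), (7, 10), (7, 11)]
Unfold 2 (reflect across v@10): 12 holes -> [(4, 8), (4, 9), (4, 10), (4, 11), (5, 8), (5, 11), (6, 8), (6, 11), (7, 8), (7, 9), (7, 10), (7, 11)]
Unfold 3 (reflect across h@4): 24 holes -> [(0, 8), (0, 9), (0, 10), (0, 11), (1, 8), (1, 11), (2, 8), (2, 11), (3, 8), (3, 9), (3, 10), (3, 11), (4, 8), (4, 9), (4, 10), (4, 11), (5, 8), (5, 11), (6, 8), (6, 11), (7, 8), (7, 9), (7, 10), (7, 11)]
Unfold 4 (reflect across v@12): 48 holes -> [(0, 8), (0, 9), (0, 10), (0, 11), (0, 12), (0, 13), (0, 14), (0, 15), (1, 8), (1, 11), (1, 12), (1, 15), (2, 8), (2, 11), (2, 12), (2, 15), (3, 8), (3, 9), (3, 10), (3, 11), (3, 12), (3, 13), (3, 14), (3, 15), (4, 8), (4, 9), (4, 10), (4, 11), (4, 12), (4, 13), (4, 14), (4, 15), (5, 8), (5, 11), (5, 12), (5, 15), (6, 8), (6, 11), (6, 12), (6, 15), (7, 8), (7, 9), (7, 10), (7, 11), (7, 12), (7, 13), (7, 14), (7, 15)]
Unfold 5 (reflect across v@8): 96 holes -> [(0, 0), (0, 1), (0, 2), (0, 3), (0, 4), (0, 5), (0, 6), (0, 7), (0, 8), (0, 9), (0, 10), (0, 11), (0, 12), (0, 13), (0, 14), (0, 15), (1, 0), (1, 3), (1, 4), (1, 7), (1, 8), (1, 11), (1, 12), (1, 15), (2, 0), (2, 3), (2, 4), (2, 7), (2, 8), (2, 11), (2, 12), (2, 15), (3, 0), (3, 1), (3, 2), (3, 3), (3, 4), (3, 5), (3, 6), (3, 7), (3, 8), (3, 9), (3, 10), (3, 11), (3, 12), (3, 13), (3, 14), (3, 15), (4, 0), (4, 1), (4, 2), (4, 3), (4, 4), (4, 5), (4, 6), (4, 7), (4, 8), (4, 9), (4, 10), (4, 11), (4, 12), (4, 13), (4, 14), (4, 15), (5, 0), (5, 3), (5, 4), (5, 7), (5, 8), (5, 11), (5, 12), (5, 15), (6, 0), (6, 3), (6, 4), (6, 7), (6, 8), (6, 11), (6, 12), (6, 15), (7, 0), (7, 1), (7, 2), (7, 3), (7, 4), (7, 5), (7, 6), (7, 7), (7, 8), (7, 9), (7, 10), (7, 11), (7, 12), (7, 13), (7, 14), (7, 15)]
Holes: [(0, 0), (0, 1), (0, 2), (0, 3), (0, 4), (0, 5), (0, 6), (0, 7), (0, 8), (0, 9), (0, 10), (0, 11), (0, 12), (0, 13), (0, 14), (0, 15), (1, 0), (1, 3), (1, 4), (1, 7), (1, 8), (1, 11), (1, 12), (1, 15), (2, 0), (2, 3), (2, 4), (2, 7), (2, 8), (2, 11), (2, 12), (2, 15), (3, 0), (3, 1), (3, 2), (3, 3), (3, 4), (3, 5), (3, 6), (3, 7), (3, 8), (3, 9), (3, 10), (3, 11), (3, 12), (3, 13), (3, 14), (3, 15), (4, 0), (4, 1), (4, 2), (4, 3), (4, 4), (4, 5), (4, 6), (4, 7), (4, 8), (4, 9), (4, 10), (4, 11), (4, 12), (4, 13), (4, 14), (4, 15), (5, 0), (5, 3), (5, 4), (5, 7), (5, 8), (5, 11), (5, 12), (5, 15), (6, 0), (6, 3), (6, 4), (6, 7), (6, 8), (6, 11), (6, 12), (6, 15), (7, 0), (7, 1), (7, 2), (7, 3), (7, 4), (7, 5), (7, 6), (7, 7), (7, 8), (7, 9), (7, 10), (7, 11), (7, 12), (7, 13), (7, 14), (7, 15)]

Answer: no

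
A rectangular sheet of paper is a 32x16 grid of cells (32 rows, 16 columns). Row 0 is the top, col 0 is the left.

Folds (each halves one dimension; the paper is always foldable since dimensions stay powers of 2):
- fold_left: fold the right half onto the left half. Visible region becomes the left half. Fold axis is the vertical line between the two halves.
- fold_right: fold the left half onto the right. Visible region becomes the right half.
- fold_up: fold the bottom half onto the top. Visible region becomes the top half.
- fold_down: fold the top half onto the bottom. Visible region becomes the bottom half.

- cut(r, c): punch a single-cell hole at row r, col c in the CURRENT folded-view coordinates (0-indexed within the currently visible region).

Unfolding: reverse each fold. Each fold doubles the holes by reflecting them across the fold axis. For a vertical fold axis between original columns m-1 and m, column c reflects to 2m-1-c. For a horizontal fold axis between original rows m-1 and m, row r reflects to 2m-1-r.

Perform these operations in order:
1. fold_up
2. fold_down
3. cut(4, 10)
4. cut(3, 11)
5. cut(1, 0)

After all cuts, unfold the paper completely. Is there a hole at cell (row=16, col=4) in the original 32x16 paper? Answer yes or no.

Answer: no

Derivation:
Op 1 fold_up: fold axis h@16; visible region now rows[0,16) x cols[0,16) = 16x16
Op 2 fold_down: fold axis h@8; visible region now rows[8,16) x cols[0,16) = 8x16
Op 3 cut(4, 10): punch at orig (12,10); cuts so far [(12, 10)]; region rows[8,16) x cols[0,16) = 8x16
Op 4 cut(3, 11): punch at orig (11,11); cuts so far [(11, 11), (12, 10)]; region rows[8,16) x cols[0,16) = 8x16
Op 5 cut(1, 0): punch at orig (9,0); cuts so far [(9, 0), (11, 11), (12, 10)]; region rows[8,16) x cols[0,16) = 8x16
Unfold 1 (reflect across h@8): 6 holes -> [(3, 10), (4, 11), (6, 0), (9, 0), (11, 11), (12, 10)]
Unfold 2 (reflect across h@16): 12 holes -> [(3, 10), (4, 11), (6, 0), (9, 0), (11, 11), (12, 10), (19, 10), (20, 11), (22, 0), (25, 0), (27, 11), (28, 10)]
Holes: [(3, 10), (4, 11), (6, 0), (9, 0), (11, 11), (12, 10), (19, 10), (20, 11), (22, 0), (25, 0), (27, 11), (28, 10)]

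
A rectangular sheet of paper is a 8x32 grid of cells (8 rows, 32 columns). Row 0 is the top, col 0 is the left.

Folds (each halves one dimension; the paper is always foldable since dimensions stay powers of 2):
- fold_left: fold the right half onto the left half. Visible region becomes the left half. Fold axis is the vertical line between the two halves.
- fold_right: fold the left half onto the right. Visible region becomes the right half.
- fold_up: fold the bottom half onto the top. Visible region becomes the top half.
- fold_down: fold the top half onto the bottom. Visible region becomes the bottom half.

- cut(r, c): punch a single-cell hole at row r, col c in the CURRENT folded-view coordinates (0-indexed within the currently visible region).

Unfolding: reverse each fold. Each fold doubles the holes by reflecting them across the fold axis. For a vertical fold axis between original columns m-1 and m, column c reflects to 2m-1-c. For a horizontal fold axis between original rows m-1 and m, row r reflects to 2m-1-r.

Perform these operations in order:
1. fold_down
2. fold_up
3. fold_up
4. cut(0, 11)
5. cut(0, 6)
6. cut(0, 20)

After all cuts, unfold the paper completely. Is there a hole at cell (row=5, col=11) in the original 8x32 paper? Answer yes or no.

Op 1 fold_down: fold axis h@4; visible region now rows[4,8) x cols[0,32) = 4x32
Op 2 fold_up: fold axis h@6; visible region now rows[4,6) x cols[0,32) = 2x32
Op 3 fold_up: fold axis h@5; visible region now rows[4,5) x cols[0,32) = 1x32
Op 4 cut(0, 11): punch at orig (4,11); cuts so far [(4, 11)]; region rows[4,5) x cols[0,32) = 1x32
Op 5 cut(0, 6): punch at orig (4,6); cuts so far [(4, 6), (4, 11)]; region rows[4,5) x cols[0,32) = 1x32
Op 6 cut(0, 20): punch at orig (4,20); cuts so far [(4, 6), (4, 11), (4, 20)]; region rows[4,5) x cols[0,32) = 1x32
Unfold 1 (reflect across h@5): 6 holes -> [(4, 6), (4, 11), (4, 20), (5, 6), (5, 11), (5, 20)]
Unfold 2 (reflect across h@6): 12 holes -> [(4, 6), (4, 11), (4, 20), (5, 6), (5, 11), (5, 20), (6, 6), (6, 11), (6, 20), (7, 6), (7, 11), (7, 20)]
Unfold 3 (reflect across h@4): 24 holes -> [(0, 6), (0, 11), (0, 20), (1, 6), (1, 11), (1, 20), (2, 6), (2, 11), (2, 20), (3, 6), (3, 11), (3, 20), (4, 6), (4, 11), (4, 20), (5, 6), (5, 11), (5, 20), (6, 6), (6, 11), (6, 20), (7, 6), (7, 11), (7, 20)]
Holes: [(0, 6), (0, 11), (0, 20), (1, 6), (1, 11), (1, 20), (2, 6), (2, 11), (2, 20), (3, 6), (3, 11), (3, 20), (4, 6), (4, 11), (4, 20), (5, 6), (5, 11), (5, 20), (6, 6), (6, 11), (6, 20), (7, 6), (7, 11), (7, 20)]

Answer: yes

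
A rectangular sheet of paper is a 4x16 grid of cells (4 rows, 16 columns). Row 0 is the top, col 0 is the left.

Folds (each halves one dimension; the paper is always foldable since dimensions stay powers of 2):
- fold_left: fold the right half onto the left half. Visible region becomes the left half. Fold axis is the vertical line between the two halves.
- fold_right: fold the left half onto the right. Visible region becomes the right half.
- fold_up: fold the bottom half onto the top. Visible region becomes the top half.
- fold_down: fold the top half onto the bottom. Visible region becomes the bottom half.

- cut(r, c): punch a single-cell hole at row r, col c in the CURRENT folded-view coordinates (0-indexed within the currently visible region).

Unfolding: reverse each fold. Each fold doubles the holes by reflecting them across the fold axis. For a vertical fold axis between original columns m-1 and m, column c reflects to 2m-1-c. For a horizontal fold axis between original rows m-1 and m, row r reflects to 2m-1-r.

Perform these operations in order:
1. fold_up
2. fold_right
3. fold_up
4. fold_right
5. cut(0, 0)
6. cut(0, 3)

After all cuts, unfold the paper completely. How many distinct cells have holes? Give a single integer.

Op 1 fold_up: fold axis h@2; visible region now rows[0,2) x cols[0,16) = 2x16
Op 2 fold_right: fold axis v@8; visible region now rows[0,2) x cols[8,16) = 2x8
Op 3 fold_up: fold axis h@1; visible region now rows[0,1) x cols[8,16) = 1x8
Op 4 fold_right: fold axis v@12; visible region now rows[0,1) x cols[12,16) = 1x4
Op 5 cut(0, 0): punch at orig (0,12); cuts so far [(0, 12)]; region rows[0,1) x cols[12,16) = 1x4
Op 6 cut(0, 3): punch at orig (0,15); cuts so far [(0, 12), (0, 15)]; region rows[0,1) x cols[12,16) = 1x4
Unfold 1 (reflect across v@12): 4 holes -> [(0, 8), (0, 11), (0, 12), (0, 15)]
Unfold 2 (reflect across h@1): 8 holes -> [(0, 8), (0, 11), (0, 12), (0, 15), (1, 8), (1, 11), (1, 12), (1, 15)]
Unfold 3 (reflect across v@8): 16 holes -> [(0, 0), (0, 3), (0, 4), (0, 7), (0, 8), (0, 11), (0, 12), (0, 15), (1, 0), (1, 3), (1, 4), (1, 7), (1, 8), (1, 11), (1, 12), (1, 15)]
Unfold 4 (reflect across h@2): 32 holes -> [(0, 0), (0, 3), (0, 4), (0, 7), (0, 8), (0, 11), (0, 12), (0, 15), (1, 0), (1, 3), (1, 4), (1, 7), (1, 8), (1, 11), (1, 12), (1, 15), (2, 0), (2, 3), (2, 4), (2, 7), (2, 8), (2, 11), (2, 12), (2, 15), (3, 0), (3, 3), (3, 4), (3, 7), (3, 8), (3, 11), (3, 12), (3, 15)]

Answer: 32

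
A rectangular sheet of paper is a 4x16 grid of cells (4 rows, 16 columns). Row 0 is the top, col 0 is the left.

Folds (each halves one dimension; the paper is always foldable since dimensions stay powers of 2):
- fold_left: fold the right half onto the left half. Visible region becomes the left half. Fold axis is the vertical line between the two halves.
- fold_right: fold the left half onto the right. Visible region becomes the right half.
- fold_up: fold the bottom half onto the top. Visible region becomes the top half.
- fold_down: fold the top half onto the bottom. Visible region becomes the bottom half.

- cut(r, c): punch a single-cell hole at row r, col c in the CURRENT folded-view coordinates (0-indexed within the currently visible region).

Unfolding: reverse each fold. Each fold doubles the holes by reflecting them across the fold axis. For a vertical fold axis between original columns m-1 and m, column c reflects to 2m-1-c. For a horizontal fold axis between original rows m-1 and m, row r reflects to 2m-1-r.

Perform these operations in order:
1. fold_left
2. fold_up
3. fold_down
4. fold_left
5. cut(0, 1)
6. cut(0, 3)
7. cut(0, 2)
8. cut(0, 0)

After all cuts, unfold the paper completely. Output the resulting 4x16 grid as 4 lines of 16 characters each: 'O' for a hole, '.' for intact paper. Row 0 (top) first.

Op 1 fold_left: fold axis v@8; visible region now rows[0,4) x cols[0,8) = 4x8
Op 2 fold_up: fold axis h@2; visible region now rows[0,2) x cols[0,8) = 2x8
Op 3 fold_down: fold axis h@1; visible region now rows[1,2) x cols[0,8) = 1x8
Op 4 fold_left: fold axis v@4; visible region now rows[1,2) x cols[0,4) = 1x4
Op 5 cut(0, 1): punch at orig (1,1); cuts so far [(1, 1)]; region rows[1,2) x cols[0,4) = 1x4
Op 6 cut(0, 3): punch at orig (1,3); cuts so far [(1, 1), (1, 3)]; region rows[1,2) x cols[0,4) = 1x4
Op 7 cut(0, 2): punch at orig (1,2); cuts so far [(1, 1), (1, 2), (1, 3)]; region rows[1,2) x cols[0,4) = 1x4
Op 8 cut(0, 0): punch at orig (1,0); cuts so far [(1, 0), (1, 1), (1, 2), (1, 3)]; region rows[1,2) x cols[0,4) = 1x4
Unfold 1 (reflect across v@4): 8 holes -> [(1, 0), (1, 1), (1, 2), (1, 3), (1, 4), (1, 5), (1, 6), (1, 7)]
Unfold 2 (reflect across h@1): 16 holes -> [(0, 0), (0, 1), (0, 2), (0, 3), (0, 4), (0, 5), (0, 6), (0, 7), (1, 0), (1, 1), (1, 2), (1, 3), (1, 4), (1, 5), (1, 6), (1, 7)]
Unfold 3 (reflect across h@2): 32 holes -> [(0, 0), (0, 1), (0, 2), (0, 3), (0, 4), (0, 5), (0, 6), (0, 7), (1, 0), (1, 1), (1, 2), (1, 3), (1, 4), (1, 5), (1, 6), (1, 7), (2, 0), (2, 1), (2, 2), (2, 3), (2, 4), (2, 5), (2, 6), (2, 7), (3, 0), (3, 1), (3, 2), (3, 3), (3, 4), (3, 5), (3, 6), (3, 7)]
Unfold 4 (reflect across v@8): 64 holes -> [(0, 0), (0, 1), (0, 2), (0, 3), (0, 4), (0, 5), (0, 6), (0, 7), (0, 8), (0, 9), (0, 10), (0, 11), (0, 12), (0, 13), (0, 14), (0, 15), (1, 0), (1, 1), (1, 2), (1, 3), (1, 4), (1, 5), (1, 6), (1, 7), (1, 8), (1, 9), (1, 10), (1, 11), (1, 12), (1, 13), (1, 14), (1, 15), (2, 0), (2, 1), (2, 2), (2, 3), (2, 4), (2, 5), (2, 6), (2, 7), (2, 8), (2, 9), (2, 10), (2, 11), (2, 12), (2, 13), (2, 14), (2, 15), (3, 0), (3, 1), (3, 2), (3, 3), (3, 4), (3, 5), (3, 6), (3, 7), (3, 8), (3, 9), (3, 10), (3, 11), (3, 12), (3, 13), (3, 14), (3, 15)]

Answer: OOOOOOOOOOOOOOOO
OOOOOOOOOOOOOOOO
OOOOOOOOOOOOOOOO
OOOOOOOOOOOOOOOO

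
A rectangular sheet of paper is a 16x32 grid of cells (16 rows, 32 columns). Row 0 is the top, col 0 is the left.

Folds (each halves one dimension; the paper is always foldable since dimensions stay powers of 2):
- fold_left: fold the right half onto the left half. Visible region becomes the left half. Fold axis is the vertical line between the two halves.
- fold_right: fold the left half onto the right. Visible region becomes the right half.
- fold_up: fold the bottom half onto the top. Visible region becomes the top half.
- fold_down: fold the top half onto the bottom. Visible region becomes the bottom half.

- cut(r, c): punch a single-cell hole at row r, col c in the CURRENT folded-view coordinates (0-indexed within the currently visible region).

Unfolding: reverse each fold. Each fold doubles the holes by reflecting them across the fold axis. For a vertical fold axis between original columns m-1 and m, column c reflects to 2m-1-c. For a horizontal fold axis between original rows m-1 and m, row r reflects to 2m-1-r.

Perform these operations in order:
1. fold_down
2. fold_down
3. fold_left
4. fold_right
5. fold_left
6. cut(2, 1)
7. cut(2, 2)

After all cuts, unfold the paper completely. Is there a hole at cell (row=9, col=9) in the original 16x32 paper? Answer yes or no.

Op 1 fold_down: fold axis h@8; visible region now rows[8,16) x cols[0,32) = 8x32
Op 2 fold_down: fold axis h@12; visible region now rows[12,16) x cols[0,32) = 4x32
Op 3 fold_left: fold axis v@16; visible region now rows[12,16) x cols[0,16) = 4x16
Op 4 fold_right: fold axis v@8; visible region now rows[12,16) x cols[8,16) = 4x8
Op 5 fold_left: fold axis v@12; visible region now rows[12,16) x cols[8,12) = 4x4
Op 6 cut(2, 1): punch at orig (14,9); cuts so far [(14, 9)]; region rows[12,16) x cols[8,12) = 4x4
Op 7 cut(2, 2): punch at orig (14,10); cuts so far [(14, 9), (14, 10)]; region rows[12,16) x cols[8,12) = 4x4
Unfold 1 (reflect across v@12): 4 holes -> [(14, 9), (14, 10), (14, 13), (14, 14)]
Unfold 2 (reflect across v@8): 8 holes -> [(14, 1), (14, 2), (14, 5), (14, 6), (14, 9), (14, 10), (14, 13), (14, 14)]
Unfold 3 (reflect across v@16): 16 holes -> [(14, 1), (14, 2), (14, 5), (14, 6), (14, 9), (14, 10), (14, 13), (14, 14), (14, 17), (14, 18), (14, 21), (14, 22), (14, 25), (14, 26), (14, 29), (14, 30)]
Unfold 4 (reflect across h@12): 32 holes -> [(9, 1), (9, 2), (9, 5), (9, 6), (9, 9), (9, 10), (9, 13), (9, 14), (9, 17), (9, 18), (9, 21), (9, 22), (9, 25), (9, 26), (9, 29), (9, 30), (14, 1), (14, 2), (14, 5), (14, 6), (14, 9), (14, 10), (14, 13), (14, 14), (14, 17), (14, 18), (14, 21), (14, 22), (14, 25), (14, 26), (14, 29), (14, 30)]
Unfold 5 (reflect across h@8): 64 holes -> [(1, 1), (1, 2), (1, 5), (1, 6), (1, 9), (1, 10), (1, 13), (1, 14), (1, 17), (1, 18), (1, 21), (1, 22), (1, 25), (1, 26), (1, 29), (1, 30), (6, 1), (6, 2), (6, 5), (6, 6), (6, 9), (6, 10), (6, 13), (6, 14), (6, 17), (6, 18), (6, 21), (6, 22), (6, 25), (6, 26), (6, 29), (6, 30), (9, 1), (9, 2), (9, 5), (9, 6), (9, 9), (9, 10), (9, 13), (9, 14), (9, 17), (9, 18), (9, 21), (9, 22), (9, 25), (9, 26), (9, 29), (9, 30), (14, 1), (14, 2), (14, 5), (14, 6), (14, 9), (14, 10), (14, 13), (14, 14), (14, 17), (14, 18), (14, 21), (14, 22), (14, 25), (14, 26), (14, 29), (14, 30)]
Holes: [(1, 1), (1, 2), (1, 5), (1, 6), (1, 9), (1, 10), (1, 13), (1, 14), (1, 17), (1, 18), (1, 21), (1, 22), (1, 25), (1, 26), (1, 29), (1, 30), (6, 1), (6, 2), (6, 5), (6, 6), (6, 9), (6, 10), (6, 13), (6, 14), (6, 17), (6, 18), (6, 21), (6, 22), (6, 25), (6, 26), (6, 29), (6, 30), (9, 1), (9, 2), (9, 5), (9, 6), (9, 9), (9, 10), (9, 13), (9, 14), (9, 17), (9, 18), (9, 21), (9, 22), (9, 25), (9, 26), (9, 29), (9, 30), (14, 1), (14, 2), (14, 5), (14, 6), (14, 9), (14, 10), (14, 13), (14, 14), (14, 17), (14, 18), (14, 21), (14, 22), (14, 25), (14, 26), (14, 29), (14, 30)]

Answer: yes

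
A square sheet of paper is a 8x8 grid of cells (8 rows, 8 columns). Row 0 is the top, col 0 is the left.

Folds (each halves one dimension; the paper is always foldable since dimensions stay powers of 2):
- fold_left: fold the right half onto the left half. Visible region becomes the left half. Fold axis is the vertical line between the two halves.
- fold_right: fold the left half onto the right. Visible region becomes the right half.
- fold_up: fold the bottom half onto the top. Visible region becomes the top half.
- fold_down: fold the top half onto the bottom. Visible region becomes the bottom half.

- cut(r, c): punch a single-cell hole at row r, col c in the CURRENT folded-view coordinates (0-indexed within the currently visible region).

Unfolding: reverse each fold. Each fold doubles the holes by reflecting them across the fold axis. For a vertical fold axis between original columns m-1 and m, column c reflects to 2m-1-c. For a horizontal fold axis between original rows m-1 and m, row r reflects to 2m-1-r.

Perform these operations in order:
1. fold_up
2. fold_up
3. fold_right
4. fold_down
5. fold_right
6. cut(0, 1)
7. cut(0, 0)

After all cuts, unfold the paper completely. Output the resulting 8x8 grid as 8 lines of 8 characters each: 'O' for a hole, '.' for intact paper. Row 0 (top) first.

Answer: OOOOOOOO
OOOOOOOO
OOOOOOOO
OOOOOOOO
OOOOOOOO
OOOOOOOO
OOOOOOOO
OOOOOOOO

Derivation:
Op 1 fold_up: fold axis h@4; visible region now rows[0,4) x cols[0,8) = 4x8
Op 2 fold_up: fold axis h@2; visible region now rows[0,2) x cols[0,8) = 2x8
Op 3 fold_right: fold axis v@4; visible region now rows[0,2) x cols[4,8) = 2x4
Op 4 fold_down: fold axis h@1; visible region now rows[1,2) x cols[4,8) = 1x4
Op 5 fold_right: fold axis v@6; visible region now rows[1,2) x cols[6,8) = 1x2
Op 6 cut(0, 1): punch at orig (1,7); cuts so far [(1, 7)]; region rows[1,2) x cols[6,8) = 1x2
Op 7 cut(0, 0): punch at orig (1,6); cuts so far [(1, 6), (1, 7)]; region rows[1,2) x cols[6,8) = 1x2
Unfold 1 (reflect across v@6): 4 holes -> [(1, 4), (1, 5), (1, 6), (1, 7)]
Unfold 2 (reflect across h@1): 8 holes -> [(0, 4), (0, 5), (0, 6), (0, 7), (1, 4), (1, 5), (1, 6), (1, 7)]
Unfold 3 (reflect across v@4): 16 holes -> [(0, 0), (0, 1), (0, 2), (0, 3), (0, 4), (0, 5), (0, 6), (0, 7), (1, 0), (1, 1), (1, 2), (1, 3), (1, 4), (1, 5), (1, 6), (1, 7)]
Unfold 4 (reflect across h@2): 32 holes -> [(0, 0), (0, 1), (0, 2), (0, 3), (0, 4), (0, 5), (0, 6), (0, 7), (1, 0), (1, 1), (1, 2), (1, 3), (1, 4), (1, 5), (1, 6), (1, 7), (2, 0), (2, 1), (2, 2), (2, 3), (2, 4), (2, 5), (2, 6), (2, 7), (3, 0), (3, 1), (3, 2), (3, 3), (3, 4), (3, 5), (3, 6), (3, 7)]
Unfold 5 (reflect across h@4): 64 holes -> [(0, 0), (0, 1), (0, 2), (0, 3), (0, 4), (0, 5), (0, 6), (0, 7), (1, 0), (1, 1), (1, 2), (1, 3), (1, 4), (1, 5), (1, 6), (1, 7), (2, 0), (2, 1), (2, 2), (2, 3), (2, 4), (2, 5), (2, 6), (2, 7), (3, 0), (3, 1), (3, 2), (3, 3), (3, 4), (3, 5), (3, 6), (3, 7), (4, 0), (4, 1), (4, 2), (4, 3), (4, 4), (4, 5), (4, 6), (4, 7), (5, 0), (5, 1), (5, 2), (5, 3), (5, 4), (5, 5), (5, 6), (5, 7), (6, 0), (6, 1), (6, 2), (6, 3), (6, 4), (6, 5), (6, 6), (6, 7), (7, 0), (7, 1), (7, 2), (7, 3), (7, 4), (7, 5), (7, 6), (7, 7)]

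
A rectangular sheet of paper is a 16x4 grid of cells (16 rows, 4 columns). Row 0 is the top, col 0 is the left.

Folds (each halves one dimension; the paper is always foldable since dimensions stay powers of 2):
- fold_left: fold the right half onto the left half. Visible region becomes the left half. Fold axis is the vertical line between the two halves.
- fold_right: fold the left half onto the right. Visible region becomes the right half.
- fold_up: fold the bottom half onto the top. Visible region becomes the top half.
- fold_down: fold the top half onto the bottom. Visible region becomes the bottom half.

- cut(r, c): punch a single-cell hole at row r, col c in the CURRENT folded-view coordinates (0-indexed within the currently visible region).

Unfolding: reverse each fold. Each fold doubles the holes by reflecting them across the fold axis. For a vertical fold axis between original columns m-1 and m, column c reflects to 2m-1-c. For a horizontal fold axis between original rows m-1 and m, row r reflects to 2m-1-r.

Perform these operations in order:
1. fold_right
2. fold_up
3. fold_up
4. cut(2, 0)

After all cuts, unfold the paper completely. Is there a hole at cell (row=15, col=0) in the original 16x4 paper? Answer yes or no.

Answer: no

Derivation:
Op 1 fold_right: fold axis v@2; visible region now rows[0,16) x cols[2,4) = 16x2
Op 2 fold_up: fold axis h@8; visible region now rows[0,8) x cols[2,4) = 8x2
Op 3 fold_up: fold axis h@4; visible region now rows[0,4) x cols[2,4) = 4x2
Op 4 cut(2, 0): punch at orig (2,2); cuts so far [(2, 2)]; region rows[0,4) x cols[2,4) = 4x2
Unfold 1 (reflect across h@4): 2 holes -> [(2, 2), (5, 2)]
Unfold 2 (reflect across h@8): 4 holes -> [(2, 2), (5, 2), (10, 2), (13, 2)]
Unfold 3 (reflect across v@2): 8 holes -> [(2, 1), (2, 2), (5, 1), (5, 2), (10, 1), (10, 2), (13, 1), (13, 2)]
Holes: [(2, 1), (2, 2), (5, 1), (5, 2), (10, 1), (10, 2), (13, 1), (13, 2)]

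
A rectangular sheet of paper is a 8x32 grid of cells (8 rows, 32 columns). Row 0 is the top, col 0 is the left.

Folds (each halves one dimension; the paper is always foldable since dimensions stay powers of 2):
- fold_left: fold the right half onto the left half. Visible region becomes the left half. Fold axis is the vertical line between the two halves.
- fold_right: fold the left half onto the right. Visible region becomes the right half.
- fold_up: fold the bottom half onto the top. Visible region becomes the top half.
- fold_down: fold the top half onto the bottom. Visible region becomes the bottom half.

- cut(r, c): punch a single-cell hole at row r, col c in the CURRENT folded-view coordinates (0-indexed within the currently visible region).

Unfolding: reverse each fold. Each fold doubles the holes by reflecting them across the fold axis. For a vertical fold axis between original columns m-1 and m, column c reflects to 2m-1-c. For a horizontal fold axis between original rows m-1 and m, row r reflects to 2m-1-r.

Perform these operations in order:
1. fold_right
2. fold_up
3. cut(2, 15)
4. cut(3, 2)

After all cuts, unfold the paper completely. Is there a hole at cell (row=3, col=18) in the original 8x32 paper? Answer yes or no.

Answer: yes

Derivation:
Op 1 fold_right: fold axis v@16; visible region now rows[0,8) x cols[16,32) = 8x16
Op 2 fold_up: fold axis h@4; visible region now rows[0,4) x cols[16,32) = 4x16
Op 3 cut(2, 15): punch at orig (2,31); cuts so far [(2, 31)]; region rows[0,4) x cols[16,32) = 4x16
Op 4 cut(3, 2): punch at orig (3,18); cuts so far [(2, 31), (3, 18)]; region rows[0,4) x cols[16,32) = 4x16
Unfold 1 (reflect across h@4): 4 holes -> [(2, 31), (3, 18), (4, 18), (5, 31)]
Unfold 2 (reflect across v@16): 8 holes -> [(2, 0), (2, 31), (3, 13), (3, 18), (4, 13), (4, 18), (5, 0), (5, 31)]
Holes: [(2, 0), (2, 31), (3, 13), (3, 18), (4, 13), (4, 18), (5, 0), (5, 31)]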